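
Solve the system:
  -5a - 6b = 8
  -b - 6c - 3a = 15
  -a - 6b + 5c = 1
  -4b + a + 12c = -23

Row-reduce:
R1 ← R1 / (-5).
R2 ← R2 + 3·R1.
R3 ← R3 + 1·R1.
R4 ← R4 − 1·R1.
R2 ← R2 / (13/5).
R1 ← R1 − 6/5·R2.
R3 ← R3 + 24/5·R2.
R4 ← R4 + 26/5·R2.
R3 ← R3 / (-79/13).
R1 ← R1 − 36/13·R3.
R2 ← R2 + 30/13·R3.
Row 4 reduces to 0 = -1, a contradiction. The system is inconsistent.

no solution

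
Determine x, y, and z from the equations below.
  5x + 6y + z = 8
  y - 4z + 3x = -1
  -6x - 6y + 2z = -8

x = -3, y = 4, z = -1

Row-reduce the augmented matrix:
R1 ← R1 / (5).
R2 ← R2 − 3·R1.
R3 ← R3 + 6·R1.
R2 ← R2 / (-13/5).
R1 ← R1 − 6/5·R2.
R3 ← R3 − 6/5·R2.
R3 ← R3 / (14/13).
R1 ← R1 + 25/13·R3.
R2 ← R2 − 23/13·R3.
Reading off the reduced rows gives x = -3, y = 4, z = -1.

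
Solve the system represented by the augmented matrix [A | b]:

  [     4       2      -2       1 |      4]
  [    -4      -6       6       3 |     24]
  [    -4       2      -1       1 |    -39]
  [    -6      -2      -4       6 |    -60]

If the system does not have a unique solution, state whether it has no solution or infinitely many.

Row-reduce the augmented matrix:
R1 ← R1 / (4).
R2 ← R2 + 4·R1.
R3 ← R3 + 4·R1.
R4 ← R4 + 6·R1.
R2 ← R2 / (-4).
R1 ← R1 − 1/2·R2.
R3 ← R3 − 4·R2.
R4 ← R4 − 1·R2.
R2 ← R2 + 1·R3.
R4 ← R4 + 6·R3.
R4 ← R4 / (89/2).
R1 ← R1 − 3/4·R4.
R2 ← R2 − 5·R4.
R3 ← R3 − 6·R4.
Reading off the reduced rows gives x_1 = 6, x_2 = -4, x_3 = 5, x_4 = -2.

x_1 = 6, x_2 = -4, x_3 = 5, x_4 = -2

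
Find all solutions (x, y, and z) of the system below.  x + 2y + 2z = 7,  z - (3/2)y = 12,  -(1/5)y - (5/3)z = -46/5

x = 3, y = -4, z = 6

Row-reduce the augmented matrix:
R2 ← R2 / (-3/2).
R1 ← R1 − 2·R2.
R3 ← R3 + 1/5·R2.
R3 ← R3 / (-9/5).
R1 ← R1 − 10/3·R3.
R2 ← R2 + 2/3·R3.
Reading off the reduced rows gives x = 3, y = -4, z = 6.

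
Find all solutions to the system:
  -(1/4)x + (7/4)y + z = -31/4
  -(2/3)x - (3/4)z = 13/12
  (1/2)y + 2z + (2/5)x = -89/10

x = 4, y = -1, z = -5

Row-reduce the augmented matrix:
R1 ← R1 / (-1/4).
R2 ← R2 + 2/3·R1.
R3 ← R3 − 2/5·R1.
R2 ← R2 / (-14/3).
R1 ← R1 + 7·R2.
R3 ← R3 − 33/10·R2.
R3 ← R3 / (663/560).
R1 ← R1 − 9/8·R3.
R2 ← R2 − 41/56·R3.
Reading off the reduced rows gives x = 4, y = -1, z = -5.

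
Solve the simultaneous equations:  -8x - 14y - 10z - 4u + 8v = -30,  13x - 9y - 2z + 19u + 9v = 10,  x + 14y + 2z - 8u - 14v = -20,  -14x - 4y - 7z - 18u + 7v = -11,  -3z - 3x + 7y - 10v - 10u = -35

Row-reduce:
R1 ← R1 / (-8).
R2 ← R2 − 13·R1.
R3 ← R3 − 1·R1.
R4 ← R4 + 14·R1.
R5 ← R5 + 3·R1.
R2 ← R2 / (-127/4).
R1 ← R1 − 7/4·R2.
R3 ← R3 − 49/4·R2.
R4 ← R4 − 41/2·R2.
R5 ← R5 − 49/4·R2.
R3 ← R3 / (-799/127).
R1 ← R1 − 31/127·R3.
R2 ← R2 − 73/127·R3.
R4 ← R4 + 163/127·R3.
R5 ← R5 + 799/127·R3.
R4 ← R4 / (-1741/799).
R1 ← R1 − 836/799·R4.
R2 ← R2 + 583/799·R4.
R3 ← R3 − 467/799·R4.
Rank is 4 with 5 unknowns, leaving v free.

infinitely many solutions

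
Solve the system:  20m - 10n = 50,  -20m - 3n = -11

m = 1, n = -3

Row-reduce the augmented matrix:
R1 ← R1 / (20).
R2 ← R2 + 20·R1.
R2 ← R2 / (-13).
R1 ← R1 + 1/2·R2.
Reading off the reduced rows gives m = 1, n = -3.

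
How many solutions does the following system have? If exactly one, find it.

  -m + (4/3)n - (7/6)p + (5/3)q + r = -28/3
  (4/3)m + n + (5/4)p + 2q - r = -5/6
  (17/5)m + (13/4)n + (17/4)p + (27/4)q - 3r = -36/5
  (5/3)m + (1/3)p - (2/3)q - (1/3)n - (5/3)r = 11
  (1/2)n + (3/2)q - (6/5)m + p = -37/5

no solution

Row-reduce:
R1 ← R1 / (-1).
R2 ← R2 − 4/3·R1.
R3 ← R3 − 17/5·R1.
R4 ← R4 − 5/3·R1.
R5 ← R5 + 6/5·R1.
R2 ← R2 / (25/9).
R1 ← R1 + 4/3·R2.
R3 ← R3 − 467/60·R2.
R4 ← R4 − 17/9·R2.
R5 ← R5 + 11/10·R2.
R3 ← R3 / (2279/2000).
R1 ← R1 − 51/50·R3.
R2 ← R2 + 11/100·R3.
R4 ← R4 + 421/300·R3.
R5 ← R5 − 2279/1000·R3.
R4 ← R4 / (-262/6837).
R1 ← R1 + 375/2279·R4.
R2 ← R2 − 3593/2279·R4.
R3 ← R3 − 1172/2279·R4.
Row 5 reduces to 0 = 2, a contradiction. The system is inconsistent.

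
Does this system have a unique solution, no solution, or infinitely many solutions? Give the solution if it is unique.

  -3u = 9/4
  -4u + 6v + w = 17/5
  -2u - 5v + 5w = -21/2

Row-reduce the augmented matrix:
R1 ← R1 / (-3).
R2 ← R2 + 4·R1.
R3 ← R3 + 2·R1.
R2 ← R2 / (6).
R3 ← R3 + 5·R2.
R3 ← R3 / (35/6).
R2 ← R2 − 1/6·R3.
Reading off the reduced rows gives u = -3/4, v = 2/5, w = -2.

u = -3/4, v = 2/5, w = -2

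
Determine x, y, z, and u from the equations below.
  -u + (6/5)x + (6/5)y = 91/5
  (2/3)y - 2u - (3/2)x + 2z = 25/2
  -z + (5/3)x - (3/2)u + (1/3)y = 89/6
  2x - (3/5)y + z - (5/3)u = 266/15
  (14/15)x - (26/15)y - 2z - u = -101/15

x = 5, y = 6, z = 3, u = -5

Row-reduce the augmented matrix:
R1 ← R1 / (6/5).
R2 ← R2 + 3/2·R1.
R3 ← R3 − 5/3·R1.
R4 ← R4 − 2·R1.
R5 ← R5 − 14/15·R1.
R2 ← R2 / (13/6).
R1 ← R1 − 1·R2.
R3 ← R3 + 4/3·R2.
R4 ← R4 + 13/5·R2.
R5 ← R5 + 8/3·R2.
R3 ← R3 / (3/13).
R1 ← R1 + 12/13·R3.
R2 ← R2 − 12/13·R3.
R4 ← R4 − 17/5·R3.
R5 ← R5 − 6/13·R3.
R4 ← R4 / (1469/54).
R1 ← R1 + 70/9·R4.
R2 ← R2 − 125/18·R4.
R3 ← R3 + 247/27·R4.
R5 reduces to 0 = 0, so the extra equation is consistent.
Reading off the reduced rows gives x = 5, y = 6, z = 3, u = -5.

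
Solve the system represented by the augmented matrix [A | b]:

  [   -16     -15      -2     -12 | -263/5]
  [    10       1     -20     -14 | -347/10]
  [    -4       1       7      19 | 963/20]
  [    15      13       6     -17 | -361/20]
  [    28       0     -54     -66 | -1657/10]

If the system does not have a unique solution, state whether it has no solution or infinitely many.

x_1 = -1, x_2 = 14/5, x_3 = -1/5, x_4 = 9/4

Row-reduce the augmented matrix:
R1 ← R1 / (-16).
R2 ← R2 − 10·R1.
R3 ← R3 + 4·R1.
R4 ← R4 − 15·R1.
R5 ← R5 − 28·R1.
R2 ← R2 / (-67/8).
R1 ← R1 − 15/16·R2.
R3 ← R3 − 19/4·R2.
R4 ← R4 + 17/16·R2.
R5 ← R5 + 105/4·R2.
R3 ← R3 / (-305/67).
R1 ← R1 + 151/67·R3.
R2 ← R2 − 170/67·R3.
R4 ← R4 − 457/67·R3.
R5 ← R5 − 610/67·R3.
R4 ← R4 / (-3303/305).
R1 ← R1 + 1986/305·R4.
R2 ← R2 − 490/61·R4.
R3 ← R3 + 657/305·R4.
R5 reduces to 0 = 0, so the extra equation is consistent.
Reading off the reduced rows gives x_1 = -1, x_2 = 14/5, x_3 = -1/5, x_4 = 9/4.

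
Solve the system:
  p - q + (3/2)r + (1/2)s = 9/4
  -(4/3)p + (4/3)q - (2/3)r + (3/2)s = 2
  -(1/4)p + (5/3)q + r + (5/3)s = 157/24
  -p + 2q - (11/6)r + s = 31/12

p = 5/2, q = 2, r = 1/2, s = 2

Row-reduce the augmented matrix:
R2 ← R2 + 4/3·R1.
R3 ← R3 + 1/4·R1.
R4 ← R4 + 1·R1.
Swap R2 and R3.
R2 ← R2 / (17/12).
R1 ← R1 + 1·R2.
R4 ← R4 − 1·R2.
R3 ← R3 / (4/3).
R1 ← R1 − 42/17·R3.
R2 ← R2 − 33/34·R3.
R4 ← R4 + 133/102·R3.
R4 ← R4 / (113/48).
R1 ← R1 + 9/4·R4.
R2 ← R2 + 5/16·R4.
R3 ← R3 − 13/8·R4.
Reading off the reduced rows gives p = 5/2, q = 2, r = 1/2, s = 2.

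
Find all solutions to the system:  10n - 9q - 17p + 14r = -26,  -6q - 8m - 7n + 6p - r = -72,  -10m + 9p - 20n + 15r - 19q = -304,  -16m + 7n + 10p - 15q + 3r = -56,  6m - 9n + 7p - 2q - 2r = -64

Row-reduce the augmented matrix:
Swap R1 and R2.
R1 ← R1 / (-8).
R3 ← R3 + 10·R1.
R4 ← R4 + 16·R1.
R5 ← R5 − 6·R1.
R2 ← R2 / (10).
R1 ← R1 − 7/8·R2.
R3 ← R3 + 45/4·R2.
R4 ← R4 − 21·R2.
R5 ← R5 + 57/4·R2.
R3 ← R3 / (-141/8).
R1 ← R1 − 59/80·R3.
R2 ← R2 + 17/10·R3.
R4 ← R4 − 337/10·R3.
R5 ← R5 + 509/40·R3.
R4 ← R4 / (-17941/705).
R1 ← R1 − 446/705·R4.
R2 ← R2 − 836/705·R4.
R3 ← R3 − 173/141·R4.
R5 ← R5 + 2617/705·R4.
R5 ← R5 / (-202184/17941).
R1 ← R1 − 41389/35882·R5.
R2 ← R2 − 45/1631·R5.
R3 ← R3 + 754/17941·R5.
R4 ← R4 + 25934/17941·R5.
Reading off the reduced rows gives m = 0, n = 6, p = -2, q = 4, r = -6.

m = 0, n = 6, p = -2, q = 4, r = -6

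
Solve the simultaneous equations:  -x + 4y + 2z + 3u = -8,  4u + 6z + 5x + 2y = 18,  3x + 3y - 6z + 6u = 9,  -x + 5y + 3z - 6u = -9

x = 4, y = -1, z = 0, u = 0

Row-reduce the augmented matrix:
R1 ← R1 / (-1).
R2 ← R2 − 5·R1.
R3 ← R3 − 3·R1.
R4 ← R4 + 1·R1.
R2 ← R2 / (22).
R1 ← R1 + 4·R2.
R3 ← R3 − 15·R2.
R4 ← R4 − 1·R2.
R3 ← R3 / (-120/11).
R1 ← R1 − 10/11·R3.
R2 ← R2 − 8/11·R3.
R4 ← R4 − 3/11·R3.
R4 ← R4 / (-157/16).
R1 ← R1 − 5/8·R4.
R2 ← R2 − 1·R4.
R3 ← R3 + 3/16·R4.
Reading off the reduced rows gives x = 4, y = -1, z = 0, u = 0.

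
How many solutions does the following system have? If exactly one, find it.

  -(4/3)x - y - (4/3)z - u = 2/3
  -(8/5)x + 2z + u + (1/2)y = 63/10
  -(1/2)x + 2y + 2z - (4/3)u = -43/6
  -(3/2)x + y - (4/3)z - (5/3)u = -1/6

Row-reduce the augmented matrix:
R1 ← R1 / (-4/3).
R2 ← R2 + 8/5·R1.
R3 ← R3 + 1/2·R1.
R4 ← R4 + 3/2·R1.
R2 ← R2 / (17/10).
R1 ← R1 − 3/4·R2.
R3 ← R3 − 19/8·R2.
R4 ← R4 − 17/8·R2.
R3 ← R3 / (-43/17).
R1 ← R1 + 10/17·R3.
R2 ← R2 − 36/17·R3.
R4 ← R4 + 13/3·R3.
R4 ← R4 / (5597/1548).
R1 ← R1 − 185/258·R4.
R2 ← R2 + 179/86·R4.
R3 ← R3 − 1645/1032·R4.
Reading off the reduced rows gives x = -3, y = 1, z = -2, u = 5.

x = -3, y = 1, z = -2, u = 5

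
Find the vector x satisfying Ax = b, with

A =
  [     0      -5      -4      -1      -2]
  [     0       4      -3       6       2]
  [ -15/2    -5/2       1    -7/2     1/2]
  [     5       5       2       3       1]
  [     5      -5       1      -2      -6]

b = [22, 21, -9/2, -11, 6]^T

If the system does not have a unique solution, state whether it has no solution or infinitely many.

Row-reduce:
Swap R1 and R3.
R1 ← R1 / (-15/2).
R4 ← R4 − 5·R1.
R5 ← R5 − 5·R1.
R2 ← R2 / (4).
R1 ← R1 − 1/3·R2.
R3 ← R3 + 5·R2.
R4 ← R4 − 10/3·R2.
R5 ← R5 + 20/3·R2.
R3 ← R3 / (-31/4).
R1 ← R1 − 7/60·R3.
R2 ← R2 + 3/4·R3.
R4 ← R4 − 31/6·R3.
R5 ← R5 + 10/3·R3.
Swap R4 and R5.
R4 ← R4 / (89/31).
R1 ← R1 − 2/31·R4.
R2 ← R2 − 27/31·R4.
R3 ← R3 + 26/31·R4.
Row 5 reduces to 0 = 2/3, a contradiction. The system is inconsistent.

no solution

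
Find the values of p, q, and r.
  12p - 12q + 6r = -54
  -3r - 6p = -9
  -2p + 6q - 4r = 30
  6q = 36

Row-reduce the augmented matrix:
R1 ← R1 / (12).
R2 ← R2 + 6·R1.
R3 ← R3 + 2·R1.
R2 ← R2 / (-6).
R1 ← R1 + 1·R2.
R3 ← R3 − 4·R2.
R4 ← R4 − 6·R2.
R3 ← R3 / (-3).
R1 ← R1 − 1/2·R3.
R4 reduces to 0 = 0, so the extra equation is consistent.
Reading off the reduced rows gives p = 1, q = 6, r = 1.

p = 1, q = 6, r = 1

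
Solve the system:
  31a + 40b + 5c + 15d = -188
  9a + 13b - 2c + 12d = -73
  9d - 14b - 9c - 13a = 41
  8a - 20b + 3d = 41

Row-reduce:
R1 ← R1 / (31).
R2 ← R2 − 9·R1.
R3 ← R3 + 13·R1.
R4 ← R4 − 8·R1.
R2 ← R2 / (43/31).
R1 ← R1 − 40/31·R2.
R3 ← R3 − 86/31·R2.
R4 ← R4 + 940/31·R2.
Swap R3 and R4.
R3 ← R3 / (-3300/43).
R1 ← R1 − 145/43·R3.
R2 ← R2 + 107/43·R3.
Row 4 reduces to 0 = -1, a contradiction. The system is inconsistent.

no solution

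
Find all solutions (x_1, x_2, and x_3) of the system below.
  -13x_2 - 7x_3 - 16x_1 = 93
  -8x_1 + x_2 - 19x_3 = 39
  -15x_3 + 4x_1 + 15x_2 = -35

x_1 = -5, x_2 = -1, x_3 = 0

Row-reduce the augmented matrix:
R1 ← R1 / (-16).
R2 ← R2 + 8·R1.
R3 ← R3 − 4·R1.
R2 ← R2 / (15/2).
R1 ← R1 − 13/16·R2.
R3 ← R3 − 47/4·R2.
R3 ← R3 / (113/15).
R1 ← R1 − 127/60·R3.
R2 ← R2 + 31/15·R3.
Reading off the reduced rows gives x_1 = -5, x_2 = -1, x_3 = 0.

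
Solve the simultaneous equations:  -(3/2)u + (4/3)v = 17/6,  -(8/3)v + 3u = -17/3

infinitely many solutions

Row-reduce:
R1 ← R1 / (-3/2).
R2 ← R2 − 3·R1.
Rank is 1 with 2 unknowns, leaving v free.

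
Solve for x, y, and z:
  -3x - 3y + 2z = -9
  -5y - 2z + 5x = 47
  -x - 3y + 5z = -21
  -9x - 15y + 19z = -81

x = 3, y = -4, z = -6

Row-reduce the augmented matrix:
R1 ← R1 / (-3).
R2 ← R2 − 5·R1.
R3 ← R3 + 1·R1.
R4 ← R4 + 9·R1.
R2 ← R2 / (-10).
R1 ← R1 − 1·R2.
R3 ← R3 + 2·R2.
R4 ← R4 + 6·R2.
R3 ← R3 / (61/15).
R1 ← R1 + 8/15·R3.
R2 ← R2 + 2/15·R3.
R4 ← R4 − 61/5·R3.
R4 reduces to 0 = 0, so the extra equation is consistent.
Reading off the reduced rows gives x = 3, y = -4, z = -6.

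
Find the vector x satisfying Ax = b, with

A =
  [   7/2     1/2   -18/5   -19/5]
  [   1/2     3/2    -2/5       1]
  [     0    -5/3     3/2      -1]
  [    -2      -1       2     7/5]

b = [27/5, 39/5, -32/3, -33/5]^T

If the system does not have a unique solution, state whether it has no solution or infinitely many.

Row-reduce:
R1 ← R1 / (7/2).
R2 ← R2 − 1/2·R1.
R4 ← R4 + 2·R1.
R2 ← R2 / (10/7).
R1 ← R1 − 1/7·R2.
R3 ← R3 + 5/3·R2.
R4 ← R4 + 5/7·R2.
R3 ← R3 / (49/30).
R1 ← R1 + 26/25·R3.
R2 ← R2 − 2/25·R3.
Rank is 3 with 4 unknowns, leaving x_4 free.

infinitely many solutions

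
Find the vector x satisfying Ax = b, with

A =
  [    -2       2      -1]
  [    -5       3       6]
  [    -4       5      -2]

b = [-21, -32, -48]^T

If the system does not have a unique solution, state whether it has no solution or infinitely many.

Row-reduce the augmented matrix:
R1 ← R1 / (-2).
R2 ← R2 + 5·R1.
R3 ← R3 + 4·R1.
R2 ← R2 / (-2).
R1 ← R1 + 1·R2.
R3 ← R3 − 1·R2.
R3 ← R3 / (17/4).
R1 ← R1 + 15/4·R3.
R2 ← R2 + 17/4·R3.
Reading off the reduced rows gives x_1 = 4, x_2 = -6, x_3 = 1.

x_1 = 4, x_2 = -6, x_3 = 1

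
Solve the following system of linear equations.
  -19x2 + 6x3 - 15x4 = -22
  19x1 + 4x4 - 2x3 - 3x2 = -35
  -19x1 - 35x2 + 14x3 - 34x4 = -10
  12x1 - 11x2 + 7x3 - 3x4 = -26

no solution

Row-reduce:
Swap R1 and R2.
R1 ← R1 / (19).
R3 ← R3 + 19·R1.
R4 ← R4 − 12·R1.
R2 ← R2 / (-19).
R1 ← R1 + 3/19·R2.
R3 ← R3 + 38·R2.
R4 ← R4 + 173/19·R2.
Swap R3 and R4.
R3 ← R3 / (1945/361).
R1 ← R1 + 56/361·R3.
R2 ← R2 + 6/19·R3.
Row 4 reduces to 0 = -1, a contradiction. The system is inconsistent.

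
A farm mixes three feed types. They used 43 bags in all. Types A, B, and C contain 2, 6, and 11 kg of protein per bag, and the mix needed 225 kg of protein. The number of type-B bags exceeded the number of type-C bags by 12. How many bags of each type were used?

type-A bags: 17, type-B bags: 19, type-C bags: 7

Let a = type-A bags, b = type-B bags, c = type-C bags.
  a + b + c = 43
  6b + 2a + 11c = 225
  b - c = 12
Row-reduce the augmented matrix:
R2 ← R2 − 2·R1.
R2 ← R2 / (4).
R1 ← R1 − 1·R2.
R3 ← R3 − 1·R2.
R3 ← R3 / (-13/4).
R1 ← R1 + 5/4·R3.
R2 ← R2 − 9/4·R3.
Reading off the reduced rows gives a = 17, b = 19, c = 7.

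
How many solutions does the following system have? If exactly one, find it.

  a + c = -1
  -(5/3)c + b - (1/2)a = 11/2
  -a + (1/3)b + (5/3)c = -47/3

Row-reduce the augmented matrix:
R2 ← R2 + 1/2·R1.
R3 ← R3 + 1·R1.
R3 ← R3 − 1/3·R2.
R3 ← R3 / (55/18).
R1 ← R1 − 1·R3.
R2 ← R2 + 7/6·R3.
Reading off the reduced rows gives a = 5, b = -2, c = -6.

a = 5, b = -2, c = -6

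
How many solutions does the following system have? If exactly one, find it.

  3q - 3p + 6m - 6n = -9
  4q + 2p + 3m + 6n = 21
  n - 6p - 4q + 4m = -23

infinitely many solutions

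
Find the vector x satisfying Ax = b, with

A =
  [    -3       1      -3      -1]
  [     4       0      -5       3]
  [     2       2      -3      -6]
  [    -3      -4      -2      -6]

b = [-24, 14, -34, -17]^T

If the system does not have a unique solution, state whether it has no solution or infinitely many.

x_1 = 3, x_2 = -5, x_3 = 2, x_4 = 4

Row-reduce the augmented matrix:
R1 ← R1 / (-3).
R2 ← R2 − 4·R1.
R3 ← R3 − 2·R1.
R4 ← R4 + 3·R1.
R2 ← R2 / (4/3).
R1 ← R1 + 1/3·R2.
R3 ← R3 − 8/3·R2.
R4 ← R4 + 5·R2.
R3 ← R3 / (13).
R1 ← R1 + 5/4·R3.
R2 ← R2 + 27/4·R3.
R4 ← R4 + 131/4·R3.
R4 ← R4 / (-1245/52).
R1 ← R1 + 11/52·R4.
R2 ← R2 + 205/52·R4.
R3 ← R3 + 10/13·R4.
Reading off the reduced rows gives x_1 = 3, x_2 = -5, x_3 = 2, x_4 = 4.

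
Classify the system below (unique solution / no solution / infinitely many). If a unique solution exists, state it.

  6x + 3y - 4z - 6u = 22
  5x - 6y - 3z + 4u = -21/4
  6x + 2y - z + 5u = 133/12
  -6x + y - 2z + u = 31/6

Row-reduce the augmented matrix:
R1 ← R1 / (6).
R2 ← R2 − 5·R1.
R3 ← R3 − 6·R1.
R4 ← R4 + 6·R1.
R2 ← R2 / (-17/2).
R1 ← R1 − 1/2·R2.
R3 ← R3 + 1·R2.
R4 ← R4 − 4·R2.
R3 ← R3 / (151/51).
R1 ← R1 + 11/17·R3.
R2 ← R2 + 2/51·R3.
R4 ← R4 + 298/51·R3.
R4 ← R4 / (2847/151).
R1 ← R1 − 257/151·R4.
R2 ← R2 + 140/151·R4.
R3 ← R3 − 507/151·R4.
Reading off the reduced rows gives x = 1/2, y = 8/3, z = -11/4, u = 0.

x = 1/2, y = 8/3, z = -11/4, u = 0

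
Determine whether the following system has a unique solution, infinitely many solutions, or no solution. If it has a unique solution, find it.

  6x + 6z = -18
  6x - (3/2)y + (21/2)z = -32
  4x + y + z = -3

no solution

Row-reduce:
R1 ← R1 / (6).
R2 ← R2 − 6·R1.
R3 ← R3 − 4·R1.
R2 ← R2 / (-3/2).
R3 ← R3 − 1·R2.
Row 3 reduces to 0 = -1/3, a contradiction. The system is inconsistent.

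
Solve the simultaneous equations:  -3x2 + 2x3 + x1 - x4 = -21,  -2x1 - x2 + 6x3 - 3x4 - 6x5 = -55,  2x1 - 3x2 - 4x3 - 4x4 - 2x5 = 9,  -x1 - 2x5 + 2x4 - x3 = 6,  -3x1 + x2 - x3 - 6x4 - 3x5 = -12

x1 = 2, x2 = 3, x3 = -6, x4 = 2, x5 = 1

Row-reduce the augmented matrix:
R2 ← R2 + 2·R1.
R3 ← R3 − 2·R1.
R4 ← R4 + 1·R1.
R5 ← R5 + 3·R1.
R2 ← R2 / (-7).
R1 ← R1 + 3·R2.
R3 ← R3 − 3·R2.
R4 ← R4 + 3·R2.
R5 ← R5 + 8·R2.
R3 ← R3 / (-26/7).
R1 ← R1 + 16/7·R3.
R2 ← R2 + 10/7·R3.
R4 ← R4 + 23/7·R3.
R5 ← R5 + 45/7·R3.
R4 ← R4 / (177/26).
R1 ← R1 − 48/13·R4.
R2 ← R2 − 30/13·R4.
R3 ← R3 − 29/26·R4.
R5 ← R5 − 101/26·R4.
R5 ← R5 / (539/59).
R1 ← R1 − 170/59·R5.
R2 ← R2 − 62/59·R5.
R3 ← R3 − 28/59·R5.
R4 ← R4 − 40/59·R5.
Reading off the reduced rows gives x1 = 2, x2 = 3, x3 = -6, x4 = 2, x5 = 1.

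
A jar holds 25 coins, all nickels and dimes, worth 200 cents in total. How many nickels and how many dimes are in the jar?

nickels: 10, dimes: 15

Let n = nickels, d = dimes.
  n + d = 25
  5n + 10d = 200
Row-reduce the augmented matrix:
R2 ← R2 − 5·R1.
R2 ← R2 / (5).
R1 ← R1 − 1·R2.
Reading off the reduced rows gives n = 10, d = 15.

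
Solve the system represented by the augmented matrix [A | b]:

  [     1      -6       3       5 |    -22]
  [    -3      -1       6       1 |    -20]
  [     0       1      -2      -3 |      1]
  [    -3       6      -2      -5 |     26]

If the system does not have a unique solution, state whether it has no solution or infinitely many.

x_1 = -5, x_2 = 4, x_3 = -6, x_4 = 5

Row-reduce the augmented matrix:
R2 ← R2 + 3·R1.
R4 ← R4 + 3·R1.
R2 ← R2 / (-19).
R1 ← R1 + 6·R2.
R3 ← R3 − 1·R2.
R4 ← R4 + 12·R2.
R3 ← R3 / (-23/19).
R1 ← R1 + 33/19·R3.
R2 ← R2 + 15/19·R3.
R4 ← R4 + 47/19·R3.
R4 ← R4 / (99/23).
R1 ← R1 − 70/23·R4.
R2 ← R2 − 13/23·R4.
R3 ← R3 − 41/23·R4.
Reading off the reduced rows gives x_1 = -5, x_2 = 4, x_3 = -6, x_4 = 5.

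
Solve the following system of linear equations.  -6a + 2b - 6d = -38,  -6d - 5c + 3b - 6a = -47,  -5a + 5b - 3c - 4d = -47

infinitely many solutions

Row-reduce:
R1 ← R1 / (-6).
R2 ← R2 + 6·R1.
R3 ← R3 + 5·R1.
R1 ← R1 + 1/3·R2.
R3 ← R3 − 10/3·R2.
R3 ← R3 / (41/3).
R1 ← R1 + 5/3·R3.
R2 ← R2 + 5·R3.
Rank is 3 with 4 unknowns, leaving d free.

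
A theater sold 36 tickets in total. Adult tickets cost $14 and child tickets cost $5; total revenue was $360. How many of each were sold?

Let a = adult tickets, c = child tickets.
  a + c = 36
  14a + 5c = 360
Row-reduce the augmented matrix:
R2 ← R2 − 14·R1.
R2 ← R2 / (-9).
R1 ← R1 − 1·R2.
Reading off the reduced rows gives a = 20, c = 16.

adult tickets: 20, child tickets: 16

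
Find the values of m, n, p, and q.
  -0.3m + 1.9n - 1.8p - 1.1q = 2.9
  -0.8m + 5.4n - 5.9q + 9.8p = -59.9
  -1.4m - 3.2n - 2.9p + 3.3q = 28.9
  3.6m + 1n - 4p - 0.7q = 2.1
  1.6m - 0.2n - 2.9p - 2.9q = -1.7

Row-reduce the augmented matrix:
R1 ← R1 / (-3/10).
R2 ← R2 + 4/5·R1.
R3 ← R3 + 7/5·R1.
R4 ← R4 − 18/5·R1.
R5 ← R5 − 8/5·R1.
R2 ← R2 / (1/3).
R1 ← R1 + 19/3·R2.
R3 ← R3 + 181/15·R2.
R4 ← R4 − 119/5·R2.
R5 ← R5 − 149/15·R2.
R3 ← R3 / (26701/50).
R1 ← R1 − 1417/5·R3.
R2 ← R2 − 219/5·R3.
R4 ← R4 + 26701/25·R3.
R5 ← R5 + 22379/50·R3.
Swap R4 and R5.
R4 ← R4 / (-440791/133505).
R1 ← R1 + 9759/53402·R4.
R2 ← R2 + 41833/53402·R4.
R3 ← R3 + 4948/26701·R4.
R5 reduces to 0 = 0, so the extra equation is consistent.
Reading off the reduced rows gives m = -3, n = -1, p = -4, q = 3.

m = -3, n = -1, p = -4, q = 3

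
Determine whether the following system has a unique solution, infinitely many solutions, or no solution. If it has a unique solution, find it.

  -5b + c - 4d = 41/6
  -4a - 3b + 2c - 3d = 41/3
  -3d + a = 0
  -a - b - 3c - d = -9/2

a = -3/2, b = -1/2, c = 7/3, d = -1/2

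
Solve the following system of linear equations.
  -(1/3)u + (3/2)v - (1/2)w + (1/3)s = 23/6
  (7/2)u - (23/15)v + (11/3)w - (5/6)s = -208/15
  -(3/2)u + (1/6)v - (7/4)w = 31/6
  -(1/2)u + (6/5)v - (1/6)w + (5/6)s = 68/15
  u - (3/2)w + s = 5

no solution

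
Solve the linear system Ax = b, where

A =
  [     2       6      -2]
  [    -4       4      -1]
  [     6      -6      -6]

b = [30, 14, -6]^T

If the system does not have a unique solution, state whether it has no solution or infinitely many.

Row-reduce the augmented matrix:
R1 ← R1 / (2).
R2 ← R2 + 4·R1.
R3 ← R3 − 6·R1.
R2 ← R2 / (16).
R1 ← R1 − 3·R2.
R3 ← R3 + 24·R2.
R3 ← R3 / (-15/2).
R1 ← R1 + 1/16·R3.
R2 ← R2 + 5/16·R3.
Reading off the reduced rows gives x_1 = 1, x_2 = 4, x_3 = -2.

x_1 = 1, x_2 = 4, x_3 = -2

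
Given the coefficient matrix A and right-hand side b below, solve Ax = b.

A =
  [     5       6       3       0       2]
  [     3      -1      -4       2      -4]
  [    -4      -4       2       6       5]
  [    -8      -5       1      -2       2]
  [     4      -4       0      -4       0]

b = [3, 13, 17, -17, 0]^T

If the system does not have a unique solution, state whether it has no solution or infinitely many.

no solution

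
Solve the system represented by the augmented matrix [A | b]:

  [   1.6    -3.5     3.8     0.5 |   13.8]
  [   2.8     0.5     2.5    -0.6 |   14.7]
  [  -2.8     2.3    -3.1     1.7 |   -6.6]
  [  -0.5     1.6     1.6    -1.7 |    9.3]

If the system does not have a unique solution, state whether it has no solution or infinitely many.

x_1 = 0, x_2 = 3, x_3 = 6, x_4 = 3

Row-reduce the augmented matrix:
R1 ← R1 / (8/5).
R2 ← R2 − 14/5·R1.
R3 ← R3 + 14/5·R1.
R4 ← R4 + 1/2·R1.
R2 ← R2 / (53/8).
R1 ← R1 + 35/16·R2.
R3 ← R3 + 153/40·R2.
R4 ← R4 − 81/160·R2.
R3 ← R3 / (1529/1325).
R1 ← R1 − 213/212·R3.
R2 ← R2 + 166/265·R3.
R4 ← R4 − 32909/10600·R3.
R4 ← R4 / (-742197/122320).
R1 ← R1 + 20489/12232·R4.
R2 ← R2 − 1090/1529·R4.
R3 ← R3 − 4567/3058·R4.
Reading off the reduced rows gives x_1 = 0, x_2 = 3, x_3 = 6, x_4 = 3.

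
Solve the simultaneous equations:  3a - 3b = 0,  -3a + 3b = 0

Row-reduce:
R1 ← R1 / (3).
R2 ← R2 + 3·R1.
Rank is 1 with 2 unknowns, leaving b free.

infinitely many solutions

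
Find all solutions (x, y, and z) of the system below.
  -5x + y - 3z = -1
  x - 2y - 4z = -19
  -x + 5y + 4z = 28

x = -1, y = 3, z = 3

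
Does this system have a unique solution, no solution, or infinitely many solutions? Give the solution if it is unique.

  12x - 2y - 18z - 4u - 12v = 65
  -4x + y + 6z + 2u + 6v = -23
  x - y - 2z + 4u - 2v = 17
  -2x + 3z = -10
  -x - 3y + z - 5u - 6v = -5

no solution

Row-reduce:
R1 ← R1 / (12).
R2 ← R2 + 4·R1.
R3 ← R3 − 1·R1.
R4 ← R4 + 2·R1.
R5 ← R5 + 1·R1.
R2 ← R2 / (1/3).
R1 ← R1 + 1/6·R2.
R3 ← R3 + 5/6·R2.
R4 ← R4 + 1/3·R2.
R5 ← R5 + 19/6·R2.
R3 ← R3 / (-1/2).
R1 ← R1 + 3/2·R3.
R5 ← R5 + 1/2·R3.
Swap R4 and R5.
R4 ← R4 / (-5).
R1 ← R1 + 18·R4.
R2 ← R2 − 2·R4.
R3 ← R3 + 12·R4.
Row 5 reduces to 0 = -1/2, a contradiction. The system is inconsistent.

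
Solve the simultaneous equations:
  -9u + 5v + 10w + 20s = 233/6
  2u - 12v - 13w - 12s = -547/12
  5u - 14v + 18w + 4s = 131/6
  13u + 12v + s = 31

Row-reduce the augmented matrix:
R1 ← R1 / (-9).
R2 ← R2 − 2·R1.
R3 ← R3 − 5·R1.
R4 ← R4 − 13·R1.
R2 ← R2 / (-98/9).
R1 ← R1 + 5/9·R2.
R3 ← R3 + 101/9·R2.
R4 ← R4 − 173/9·R2.
R3 ← R3 / (3397/98).
R1 ← R1 + 55/98·R3.
R2 ← R2 − 97/98·R3.
R4 ← R4 + 449/98·R3.
R4 ← R4 / (66505/3397).
R1 ← R1 + 4980/3397·R4.
R2 ← R2 − 136/3397·R4.
R3 ← R3 − 2244/3397·R4.
Reading off the reduced rows gives u = 4/3, v = 1, w = 5/4, s = 5/3.

u = 4/3, v = 1, w = 5/4, s = 5/3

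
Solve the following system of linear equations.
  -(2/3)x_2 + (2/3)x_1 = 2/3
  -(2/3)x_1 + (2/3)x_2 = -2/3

infinitely many solutions

Row-reduce:
R1 ← R1 / (2/3).
R2 ← R2 + 2/3·R1.
Rank is 1 with 2 unknowns, leaving x_2 free.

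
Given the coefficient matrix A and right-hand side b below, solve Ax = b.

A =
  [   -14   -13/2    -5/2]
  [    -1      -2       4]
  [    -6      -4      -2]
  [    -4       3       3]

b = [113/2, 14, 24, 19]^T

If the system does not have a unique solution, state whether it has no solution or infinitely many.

no solution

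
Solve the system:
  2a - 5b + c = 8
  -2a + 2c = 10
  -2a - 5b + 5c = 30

no solution

Row-reduce:
R1 ← R1 / (2).
R2 ← R2 + 2·R1.
R3 ← R3 + 2·R1.
R2 ← R2 / (-5).
R1 ← R1 + 5/2·R2.
R3 ← R3 + 10·R2.
Row 3 reduces to 0 = 2, a contradiction. The system is inconsistent.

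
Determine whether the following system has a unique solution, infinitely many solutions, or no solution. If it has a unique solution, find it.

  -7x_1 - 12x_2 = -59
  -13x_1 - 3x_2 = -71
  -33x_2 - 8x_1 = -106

Row-reduce the augmented matrix:
R1 ← R1 / (-7).
R2 ← R2 + 13·R1.
R3 ← R3 + 8·R1.
R2 ← R2 / (135/7).
R1 ← R1 − 12/7·R2.
R3 ← R3 + 135/7·R2.
R3 reduces to 0 = 0, so the extra equation is consistent.
Reading off the reduced rows gives x_1 = 5, x_2 = 2.

x_1 = 5, x_2 = 2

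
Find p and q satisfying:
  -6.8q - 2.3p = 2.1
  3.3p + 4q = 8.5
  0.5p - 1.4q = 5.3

Row-reduce the augmented matrix:
R1 ← R1 / (-23/10).
R2 ← R2 − 33/10·R1.
R3 ← R3 − 1/2·R1.
R2 ← R2 / (-662/115).
R1 ← R1 − 68/23·R2.
R3 ← R3 + 331/115·R2.
R3 reduces to 0 = 0, so the extra equation is consistent.
Reading off the reduced rows gives p = 5, q = -2.

p = 5, q = -2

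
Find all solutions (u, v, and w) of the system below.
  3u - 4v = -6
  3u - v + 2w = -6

infinitely many solutions

Row-reduce:
R1 ← R1 / (3).
R2 ← R2 − 3·R1.
R2 ← R2 / (3).
R1 ← R1 + 4/3·R2.
Rank is 2 with 3 unknowns, leaving w free.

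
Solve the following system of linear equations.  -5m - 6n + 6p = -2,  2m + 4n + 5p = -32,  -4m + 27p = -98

no solution

Row-reduce:
R1 ← R1 / (-5).
R2 ← R2 − 2·R1.
R3 ← R3 + 4·R1.
R2 ← R2 / (8/5).
R1 ← R1 − 6/5·R2.
R3 ← R3 − 24/5·R2.
Row 3 reduces to 0 = 2, a contradiction. The system is inconsistent.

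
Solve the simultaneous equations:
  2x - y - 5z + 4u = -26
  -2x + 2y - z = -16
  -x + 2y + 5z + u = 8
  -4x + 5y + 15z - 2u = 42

Row-reduce:
R1 ← R1 / (2).
R2 ← R2 + 2·R1.
R3 ← R3 + 1·R1.
R4 ← R4 + 4·R1.
R1 ← R1 + 1/2·R2.
R3 ← R3 − 3/2·R2.
R4 ← R4 − 3·R2.
R3 ← R3 / (23/2).
R1 ← R1 + 11/2·R3.
R2 ← R2 + 6·R3.
R4 ← R4 − 23·R3.
Rank is 3 with 4 unknowns, leaving u free.

infinitely many solutions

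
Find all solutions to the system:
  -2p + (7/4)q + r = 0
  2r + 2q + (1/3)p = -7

Row-reduce:
R1 ← R1 / (-2).
R2 ← R2 − 1/3·R1.
R2 ← R2 / (55/24).
R1 ← R1 + 7/8·R2.
Rank is 2 with 3 unknowns, leaving r free.

infinitely many solutions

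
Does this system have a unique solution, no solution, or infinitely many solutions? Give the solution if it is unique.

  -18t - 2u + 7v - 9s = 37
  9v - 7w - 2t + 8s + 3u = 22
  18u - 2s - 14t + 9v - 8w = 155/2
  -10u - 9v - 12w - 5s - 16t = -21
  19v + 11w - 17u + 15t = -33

u = 5/2, v = 3/2, w = 1, s = 1/2, t = -2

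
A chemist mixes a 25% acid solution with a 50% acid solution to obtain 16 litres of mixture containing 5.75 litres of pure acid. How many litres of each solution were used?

Let a = litres of solution A, b = litres of solution B.
  a + b = 16
  (1/4)a + (1/2)b = 23/4
From equation 1: a = 16 − b.
Substitute into equation 2 and solve: b = 7.
Then a = 9.

litres of solution A: 9, litres of solution B: 7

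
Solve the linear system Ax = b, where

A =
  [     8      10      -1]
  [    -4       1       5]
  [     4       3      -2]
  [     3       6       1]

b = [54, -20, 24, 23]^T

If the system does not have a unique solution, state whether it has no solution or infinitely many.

no solution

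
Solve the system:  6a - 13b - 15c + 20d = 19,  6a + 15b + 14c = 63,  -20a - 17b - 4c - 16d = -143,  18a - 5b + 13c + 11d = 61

a = 3, b = 3, c = 0, d = 2

Row-reduce the augmented matrix:
R1 ← R1 / (6).
R2 ← R2 − 6·R1.
R3 ← R3 + 20·R1.
R4 ← R4 − 18·R1.
R2 ← R2 / (28).
R1 ← R1 + 13/6·R2.
R3 ← R3 + 181/3·R2.
R4 ← R4 − 34·R2.
R3 ← R3 / (713/84).
R1 ← R1 + 43/168·R3.
R2 ← R2 − 29/28·R3.
R4 ← R4 − 319/14·R3.
R4 ← R4 / (-32113/713).
R1 ← R1 − 1436/713·R4.
R2 ← R2 + 1168/713·R4.
R3 ← R3 − 636/713·R4.
Reading off the reduced rows gives a = 3, b = 3, c = 0, d = 2.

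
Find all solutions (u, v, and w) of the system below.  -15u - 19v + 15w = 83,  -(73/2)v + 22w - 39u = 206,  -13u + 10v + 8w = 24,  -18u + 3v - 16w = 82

no solution

Row-reduce:
R1 ← R1 / (-15).
R2 ← R2 + 39·R1.
R3 ← R3 + 13·R1.
R4 ← R4 + 18·R1.
R2 ← R2 / (129/10).
R1 ← R1 − 19/15·R2.
R3 ← R3 − 397/15·R2.
R4 ← R4 − 129/5·R2.
R3 ← R3 / (11563/387).
R1 ← R1 − 259/387·R3.
R2 ← R2 + 170/129·R3.
Row 4 reduces to 0 = 2, a contradiction. The system is inconsistent.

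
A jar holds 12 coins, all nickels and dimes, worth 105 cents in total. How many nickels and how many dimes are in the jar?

nickels: 3, dimes: 9

Let n = nickels, d = dimes.
  n + d = 12
  5n + 10d = 105
Row-reduce the augmented matrix:
R2 ← R2 − 5·R1.
R2 ← R2 / (5).
R1 ← R1 − 1·R2.
Reading off the reduced rows gives n = 3, d = 9.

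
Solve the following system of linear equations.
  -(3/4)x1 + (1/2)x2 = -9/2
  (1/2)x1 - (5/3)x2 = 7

x1 = 4, x2 = -3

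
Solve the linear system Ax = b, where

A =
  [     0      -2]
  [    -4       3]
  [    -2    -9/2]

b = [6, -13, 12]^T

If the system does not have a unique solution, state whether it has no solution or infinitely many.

no solution

Row-reduce:
Swap R1 and R2.
R1 ← R1 / (-4).
R3 ← R3 + 2·R1.
R2 ← R2 / (-2).
R1 ← R1 + 3/4·R2.
R3 ← R3 + 6·R2.
Row 3 reduces to 0 = 1/2, a contradiction. The system is inconsistent.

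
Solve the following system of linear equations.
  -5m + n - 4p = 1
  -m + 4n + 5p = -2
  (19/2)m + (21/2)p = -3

Row-reduce:
R1 ← R1 / (-5).
R2 ← R2 + 1·R1.
R3 ← R3 − 19/2·R1.
R2 ← R2 / (19/5).
R1 ← R1 + 1/5·R2.
R3 ← R3 − 19/10·R2.
Rank is 2 with 3 unknowns, leaving p free.

infinitely many solutions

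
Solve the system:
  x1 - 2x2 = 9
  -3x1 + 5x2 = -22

x1 = -1, x2 = -5

Row-reduce the augmented matrix:
R2 ← R2 + 3·R1.
R2 ← R2 / (-1).
R1 ← R1 + 2·R2.
Reading off the reduced rows gives x1 = -1, x2 = -5.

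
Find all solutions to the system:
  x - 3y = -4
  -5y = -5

Row-reduce the augmented matrix:
R2 ← R2 / (-5).
R1 ← R1 + 3·R2.
Reading off the reduced rows gives x = -1, y = 1.

x = -1, y = 1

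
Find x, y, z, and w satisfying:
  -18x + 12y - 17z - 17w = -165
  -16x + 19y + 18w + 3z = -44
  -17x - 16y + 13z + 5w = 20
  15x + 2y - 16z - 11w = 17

Row-reduce the augmented matrix:
R1 ← R1 / (-18).
R2 ← R2 + 16·R1.
R3 ← R3 + 17·R1.
R4 ← R4 − 15·R1.
R2 ← R2 / (25/3).
R1 ← R1 + 2/3·R2.
R3 ← R3 + 82/3·R2.
R4 ← R4 − 12·R2.
R3 ← R3 / (4423/50).
R1 ← R1 − 359/150·R3.
R2 ← R2 − 163/75·R3.
R4 ← R4 + 8437/150·R3.
R4 ← R4 / (127339/13269).
R1 ← R1 − 1132/13269·R4.
R2 ← R2 − 10453/13269·R4.
R3 ← R3 − 6483/4423·R4.
Reading off the reduced rows gives x = 3, y = -5, z = -3, w = 6.

x = 3, y = -5, z = -3, w = 6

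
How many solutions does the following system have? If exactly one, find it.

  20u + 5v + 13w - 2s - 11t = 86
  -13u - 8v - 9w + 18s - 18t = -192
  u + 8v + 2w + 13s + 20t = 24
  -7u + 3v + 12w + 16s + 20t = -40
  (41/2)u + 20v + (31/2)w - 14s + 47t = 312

Row-reduce:
R1 ← R1 / (20).
R2 ← R2 + 13·R1.
R3 ← R3 − 1·R1.
R4 ← R4 + 7·R1.
R5 ← R5 − 41/2·R1.
R2 ← R2 / (-19/4).
R1 ← R1 − 1/4·R2.
R3 ← R3 − 31/4·R2.
R4 ← R4 − 19/4·R2.
R5 ← R5 − 119/8·R2.
R3 ← R3 / (43/95).
R1 ← R1 − 59/95·R3.
R2 ← R2 − 11/95·R3.
R4 ← R4 − 16·R3.
R5 ← R5 − 43/95·R3.
R4 ← R4 / (-59952/43).
R1 ← R1 + 2347/43·R4.
R2 ← R2 + 595/43·R4.
R3 ← R3 − 3833/43·R4.
Rank is 4 with 5 unknowns, leaving t free.

infinitely many solutions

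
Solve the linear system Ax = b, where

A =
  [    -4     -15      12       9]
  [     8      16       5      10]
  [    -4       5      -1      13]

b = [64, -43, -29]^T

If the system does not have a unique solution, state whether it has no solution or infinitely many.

Row-reduce:
R1 ← R1 / (-4).
R2 ← R2 − 8·R1.
R3 ← R3 + 4·R1.
R2 ← R2 / (-14).
R1 ← R1 − 15/4·R2.
R3 ← R3 − 20·R2.
R3 ← R3 / (199/7).
R1 ← R1 − 267/56·R3.
R2 ← R2 + 29/14·R3.
Rank is 3 with 4 unknowns, leaving x_4 free.

infinitely many solutions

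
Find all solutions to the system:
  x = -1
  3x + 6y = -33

x = -1, y = -5

Row-reduce the augmented matrix:
R2 ← R2 − 3·R1.
R2 ← R2 / (6).
Reading off the reduced rows gives x = -1, y = -5.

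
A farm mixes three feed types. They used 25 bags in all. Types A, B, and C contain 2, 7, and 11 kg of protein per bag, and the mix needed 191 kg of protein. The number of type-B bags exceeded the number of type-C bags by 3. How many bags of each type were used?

type-A bags: 4, type-B bags: 12, type-C bags: 9

Let a = type-A bags, b = type-B bags, c = type-C bags.
  a + b + c = 25
  11c + 2a + 7b = 191
  b - c = 3
Row-reduce the augmented matrix:
R2 ← R2 − 2·R1.
R2 ← R2 / (5).
R1 ← R1 − 1·R2.
R3 ← R3 − 1·R2.
R3 ← R3 / (-14/5).
R1 ← R1 + 4/5·R3.
R2 ← R2 − 9/5·R3.
Reading off the reduced rows gives a = 4, b = 12, c = 9.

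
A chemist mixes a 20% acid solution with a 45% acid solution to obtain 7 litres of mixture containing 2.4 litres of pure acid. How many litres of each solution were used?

litres of solution A: 3, litres of solution B: 4

Let a = litres of solution A, b = litres of solution B.
  a + b = 7
  (9/20)b + (1/5)a = 12/5
From equation 1: a = 7 − b.
Substitute into equation 2 and solve: b = 4.
Then a = 3.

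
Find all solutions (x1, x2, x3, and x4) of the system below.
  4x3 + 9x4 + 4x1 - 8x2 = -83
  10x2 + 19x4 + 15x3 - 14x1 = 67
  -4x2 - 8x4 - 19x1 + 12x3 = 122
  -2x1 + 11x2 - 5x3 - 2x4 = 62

Row-reduce the augmented matrix:
R1 ← R1 / (4).
R2 ← R2 + 14·R1.
R3 ← R3 + 19·R1.
R4 ← R4 + 2·R1.
R2 ← R2 / (-18).
R1 ← R1 + 2·R2.
R3 ← R3 + 42·R2.
R4 ← R4 − 7·R2.
R3 ← R3 / (-110/3).
R1 ← R1 + 20/9·R3.
R2 ← R2 + 29/18·R3.
R4 ← R4 − 149/18·R3.
R4 ← R4 / (8929/2640).
R1 ← R1 − 221/132·R4.
R2 ← R2 − 2231/2640·R4.
R3 ← R3 − 997/440·R4.
Reading off the reduced rows gives x1 = -6, x2 = 4, x3 = 0, x4 = -3.

x1 = -6, x2 = 4, x3 = 0, x4 = -3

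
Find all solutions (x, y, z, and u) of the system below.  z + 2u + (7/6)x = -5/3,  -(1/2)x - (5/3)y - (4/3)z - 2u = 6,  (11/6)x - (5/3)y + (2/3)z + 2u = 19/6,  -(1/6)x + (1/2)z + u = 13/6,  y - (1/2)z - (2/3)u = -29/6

no solution

Row-reduce:
R1 ← R1 / (7/6).
R2 ← R2 + 1/2·R1.
R3 ← R3 − 11/6·R1.
R4 ← R4 + 1/6·R1.
R2 ← R2 / (-5/3).
R3 ← R3 + 5/3·R2.
R5 ← R5 − 1·R2.
Swap R3 and R4.
R3 ← R3 / (9/14).
R1 ← R1 − 6/7·R3.
R2 ← R2 − 19/35·R3.
R5 ← R5 + 73/70·R3.
Swap R4 and R5.
R4 ← R4 / (11/15).
R2 ← R2 + 2/5·R4.
R3 ← R3 − 2·R4.
Row 5 reduces to 0 = 1/2, a contradiction. The system is inconsistent.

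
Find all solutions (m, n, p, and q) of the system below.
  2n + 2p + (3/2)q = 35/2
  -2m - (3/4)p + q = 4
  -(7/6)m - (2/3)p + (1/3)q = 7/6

infinitely many solutions

Row-reduce:
Swap R1 and R2.
R1 ← R1 / (-2).
R3 ← R3 + 7/6·R1.
R2 ← R2 / (2).
R3 ← R3 / (-11/48).
R1 ← R1 − 3/8·R3.
R2 ← R2 − 1·R3.
Rank is 3 with 4 unknowns, leaving q free.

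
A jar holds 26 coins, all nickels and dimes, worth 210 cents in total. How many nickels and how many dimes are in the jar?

nickels: 10, dimes: 16

Let n = nickels, d = dimes.
  n + d = 26
  5n + 10d = 210
From equation 1: n = 26 − d.
Substitute into equation 2 and solve: d = 16.
Then n = 10.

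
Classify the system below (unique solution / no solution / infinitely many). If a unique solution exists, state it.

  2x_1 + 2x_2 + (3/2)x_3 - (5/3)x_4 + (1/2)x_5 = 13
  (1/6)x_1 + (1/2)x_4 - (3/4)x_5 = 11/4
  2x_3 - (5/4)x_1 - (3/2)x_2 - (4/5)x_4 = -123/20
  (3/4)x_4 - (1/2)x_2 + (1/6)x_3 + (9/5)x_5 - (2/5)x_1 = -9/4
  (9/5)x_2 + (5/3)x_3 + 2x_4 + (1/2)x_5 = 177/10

Row-reduce the augmented matrix:
R1 ← R1 / (2).
R2 ← R2 − 1/6·R1.
R3 ← R3 + 5/4·R1.
R4 ← R4 + 2/5·R1.
R2 ← R2 / (-1/6).
R1 ← R1 − 1·R2.
R3 ← R3 + 1/4·R2.
R4 ← R4 + 1/10·R2.
R5 ← R5 − 9/5·R2.
R3 ← R3 / (25/8).
R2 ← R2 − 3/4·R3.
R4 ← R4 − 13/24·R3.
R5 ← R5 − 19/60·R3.
R4 ← R4 / (389/750).
R1 ← R1 − 3·R4.
R2 ← R2 + 2371/750·R4.
R3 ← R3 + 112/125·R4.
R5 ← R5 − 34439/3750·R4.
R5 ← R5 / (-710331/15560).
R1 ← R1 + 26037/1556·R5.
R2 ← R2 − 53779/3112·R5.
R3 ← R3 − 1608/389·R5.
R4 ← R4 − 6345/1556·R5.
Reading off the reduced rows gives x_1 = 3, x_2 = 4, x_3 = 3, x_4 = 3, x_5 = -1.

x_1 = 3, x_2 = 4, x_3 = 3, x_4 = 3, x_5 = -1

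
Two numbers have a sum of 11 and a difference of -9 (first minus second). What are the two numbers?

Let x = first number, y = second number.
  y + x = 11
  x - y = -9
Row-reduce the augmented matrix:
R2 ← R2 − 1·R1.
R2 ← R2 / (-2).
R1 ← R1 − 1·R2.
Reading off the reduced rows gives x = 1, y = 10.

first number: 1, second number: 10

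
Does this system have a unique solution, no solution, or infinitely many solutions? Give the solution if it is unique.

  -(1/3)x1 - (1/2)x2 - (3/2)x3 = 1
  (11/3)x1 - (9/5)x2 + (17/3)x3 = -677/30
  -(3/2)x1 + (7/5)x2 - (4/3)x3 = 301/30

no solution

Row-reduce:
R1 ← R1 / (-1/3).
R2 ← R2 − 11/3·R1.
R3 ← R3 + 3/2·R1.
R2 ← R2 / (-73/10).
R1 ← R1 − 3/2·R2.
R3 ← R3 − 73/20·R2.
Row 3 reduces to 0 = -1/4, a contradiction. The system is inconsistent.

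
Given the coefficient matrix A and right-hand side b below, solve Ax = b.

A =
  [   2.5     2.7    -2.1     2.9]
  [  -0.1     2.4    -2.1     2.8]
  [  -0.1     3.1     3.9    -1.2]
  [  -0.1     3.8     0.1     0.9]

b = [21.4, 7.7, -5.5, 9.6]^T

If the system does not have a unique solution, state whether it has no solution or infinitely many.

x_1 = 5, x_2 = 4, x_3 = -6, x_4 = -5

Row-reduce the augmented matrix:
R1 ← R1 / (5/2).
R2 ← R2 + 1/10·R1.
R3 ← R3 + 1/10·R1.
R4 ← R4 + 1/10·R1.
R2 ← R2 / (627/250).
R1 ← R1 − 27/25·R2.
R3 ← R3 − 401/125·R2.
R4 ← R4 − 977/250·R2.
R3 ← R3 / (6907/1045).
R1 ← R1 − 21/209·R3.
R2 ← R2 + 182/209·R3.
R4 ← R4 − 3573/1045·R3.
R4 ← R4 / (-35831/34535).
R1 ← R1 + 311/13814·R4.
R2 ← R2 − 3650/6907·R4.
R3 ← R3 + 10061/13814·R4.
Reading off the reduced rows gives x_1 = 5, x_2 = 4, x_3 = -6, x_4 = -5.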